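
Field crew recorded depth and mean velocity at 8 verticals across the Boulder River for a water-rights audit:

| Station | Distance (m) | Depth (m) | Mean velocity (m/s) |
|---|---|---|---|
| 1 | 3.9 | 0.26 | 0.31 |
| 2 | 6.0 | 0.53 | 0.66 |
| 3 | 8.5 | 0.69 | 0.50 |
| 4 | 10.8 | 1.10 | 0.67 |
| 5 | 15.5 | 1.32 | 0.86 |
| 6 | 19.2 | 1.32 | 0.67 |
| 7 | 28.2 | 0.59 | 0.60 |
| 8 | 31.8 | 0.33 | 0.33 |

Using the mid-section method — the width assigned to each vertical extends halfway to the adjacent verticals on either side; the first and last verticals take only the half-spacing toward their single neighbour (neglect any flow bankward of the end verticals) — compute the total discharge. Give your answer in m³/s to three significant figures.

17.1 m³/s

w_1 = (6.0 − 3.9)/2 = 1.05 m; q_1 = 0.31 × 0.26 × 1.05 = 0.08463 m³/s
w_2 = (8.5 − 3.9)/2 = 2.3 m; q_2 = 0.66 × 0.53 × 2.3 = 0.8045 m³/s
w_3 = (10.8 − 6.0)/2 = 2.4 m; q_3 = 0.50 × 0.69 × 2.4 = 0.8280 m³/s
w_4 = (15.5 − 8.5)/2 = 3.5 m; q_4 = 0.67 × 1.10 × 3.5 = 2.580 m³/s
w_5 = (19.2 − 10.8)/2 = 4.2 m; q_5 = 0.86 × 1.32 × 4.2 = 4.768 m³/s
w_6 = (28.2 − 15.5)/2 = 6.35 m; q_6 = 0.67 × 1.32 × 6.35 = 5.616 m³/s
w_7 = (31.8 − 19.2)/2 = 6.3 m; q_7 = 0.60 × 0.59 × 6.3 = 2.230 m³/s
w_8 = (31.8 − 28.2)/2 = 1.8 m; q_8 = 0.33 × 0.33 × 1.8 = 0.1960 m³/s
Q = Σ qᵢ = 17.11 m³/s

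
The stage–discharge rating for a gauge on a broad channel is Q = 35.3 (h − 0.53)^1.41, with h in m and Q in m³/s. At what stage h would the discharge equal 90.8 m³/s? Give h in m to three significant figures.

2.48 m

h − h₀ = (Q/C)^(1/b) = (90.8/35.3)^(1/1.41) = 1.954 m
h = 0.53 + 1.954 = 2.484 m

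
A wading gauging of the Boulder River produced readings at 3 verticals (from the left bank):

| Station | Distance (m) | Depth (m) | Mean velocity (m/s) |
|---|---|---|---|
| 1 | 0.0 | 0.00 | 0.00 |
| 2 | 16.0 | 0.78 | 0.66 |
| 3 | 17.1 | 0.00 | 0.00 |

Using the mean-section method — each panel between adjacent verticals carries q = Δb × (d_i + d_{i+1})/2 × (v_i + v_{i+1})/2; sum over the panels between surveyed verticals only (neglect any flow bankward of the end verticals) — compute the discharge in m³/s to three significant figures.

Panel 1-2: Δb = 16 m, d̄ = (0.00+0.78)/2 = 0.39, v̄ = (0.00+0.66)/2 = 0.33 → q = 16×0.39×0.33 = 2.059 m³/s
Panel 2-3: Δb = 1.1 m, d̄ = (0.78+0.00)/2 = 0.39, v̄ = (0.66+0.00)/2 = 0.33 → q = 1.1×0.39×0.33 = 0.1416 m³/s
Q = Σ q = 2.201 m³/s

2.20 m³/s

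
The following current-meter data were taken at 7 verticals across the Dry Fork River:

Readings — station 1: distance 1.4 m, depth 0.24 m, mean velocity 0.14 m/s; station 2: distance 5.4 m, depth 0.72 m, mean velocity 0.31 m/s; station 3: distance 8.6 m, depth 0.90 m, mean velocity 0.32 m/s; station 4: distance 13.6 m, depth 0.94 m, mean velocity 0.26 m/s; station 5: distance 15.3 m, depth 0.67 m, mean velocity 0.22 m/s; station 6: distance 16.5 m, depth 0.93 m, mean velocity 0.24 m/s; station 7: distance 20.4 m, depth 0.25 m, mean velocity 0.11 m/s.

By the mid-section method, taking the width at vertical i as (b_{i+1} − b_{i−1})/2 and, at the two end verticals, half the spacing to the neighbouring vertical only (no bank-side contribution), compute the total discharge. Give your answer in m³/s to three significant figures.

3.71 m³/s

w_1 = (5.4 − 1.4)/2 = 2 m; q_1 = 0.14 × 0.24 × 2 = 0.06720 m³/s
w_2 = (8.6 − 1.4)/2 = 3.6 m; q_2 = 0.31 × 0.72 × 3.6 = 0.8035 m³/s
w_3 = (13.6 − 5.4)/2 = 4.1 m; q_3 = 0.32 × 0.90 × 4.1 = 1.181 m³/s
w_4 = (15.3 − 8.6)/2 = 3.35 m; q_4 = 0.26 × 0.94 × 3.35 = 0.8187 m³/s
w_5 = (16.5 − 13.6)/2 = 1.45 m; q_5 = 0.22 × 0.67 × 1.45 = 0.2137 m³/s
w_6 = (20.4 − 15.3)/2 = 2.55 m; q_6 = 0.24 × 0.93 × 2.55 = 0.5692 m³/s
w_7 = (20.4 − 16.5)/2 = 1.95 m; q_7 = 0.11 × 0.25 × 1.95 = 0.05363 m³/s
Q = Σ qᵢ = 3.707 m³/s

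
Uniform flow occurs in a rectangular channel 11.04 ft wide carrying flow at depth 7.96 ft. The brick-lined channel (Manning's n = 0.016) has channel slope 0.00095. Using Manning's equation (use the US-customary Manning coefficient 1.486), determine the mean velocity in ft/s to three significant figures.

A = b·y = 11.04 × 7.96 = 87.88 ft²
P = b + 2y = 11.04 + 2×7.96 = 26.96 ft
R = A/P = 87.88/26.96 = 3.260 ft
Q = (1.486/n)·A·R^(2/3)·S^(1/2) = (1.486/0.016) × 87.88 × 3.260^(2/3) × 0.00095^(1/2) = 553.0 ft³/s
V = Q/A = 553.0/87.88 = 6.293 ft/s

6.29 ft/s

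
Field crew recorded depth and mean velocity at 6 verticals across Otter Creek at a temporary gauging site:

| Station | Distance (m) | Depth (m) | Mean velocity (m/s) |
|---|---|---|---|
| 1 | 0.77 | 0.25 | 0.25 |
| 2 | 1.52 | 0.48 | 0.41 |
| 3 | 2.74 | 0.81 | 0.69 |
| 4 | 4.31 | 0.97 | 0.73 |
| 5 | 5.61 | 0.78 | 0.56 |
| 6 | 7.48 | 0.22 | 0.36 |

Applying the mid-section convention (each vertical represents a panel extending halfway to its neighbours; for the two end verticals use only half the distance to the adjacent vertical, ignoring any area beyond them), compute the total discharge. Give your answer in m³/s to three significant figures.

2.78 m³/s

w_1 = (1.52 − 0.77)/2 = 0.375 m; q_1 = 0.25 × 0.25 × 0.375 = 0.02344 m³/s
w_2 = (2.74 − 0.77)/2 = 0.985 m; q_2 = 0.41 × 0.48 × 0.985 = 0.1938 m³/s
w_3 = (4.31 − 1.52)/2 = 1.395 m; q_3 = 0.69 × 0.81 × 1.395 = 0.7797 m³/s
w_4 = (5.61 − 2.74)/2 = 1.435 m; q_4 = 0.73 × 0.97 × 1.435 = 1.016 m³/s
w_5 = (7.48 − 4.31)/2 = 1.585 m; q_5 = 0.56 × 0.78 × 1.585 = 0.6923 m³/s
w_6 = (7.48 − 5.61)/2 = 0.935 m; q_6 = 0.36 × 0.22 × 0.935 = 0.07405 m³/s
Q = Σ qᵢ = 2.779 m³/s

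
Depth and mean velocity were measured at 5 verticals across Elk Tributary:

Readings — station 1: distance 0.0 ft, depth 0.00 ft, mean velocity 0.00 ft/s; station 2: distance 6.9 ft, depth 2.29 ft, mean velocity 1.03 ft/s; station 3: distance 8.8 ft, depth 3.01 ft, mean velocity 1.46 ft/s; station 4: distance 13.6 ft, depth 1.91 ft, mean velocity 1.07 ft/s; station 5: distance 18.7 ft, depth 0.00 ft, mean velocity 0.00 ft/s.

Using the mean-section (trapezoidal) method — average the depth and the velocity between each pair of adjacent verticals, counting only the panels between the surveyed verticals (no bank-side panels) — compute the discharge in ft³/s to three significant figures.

Panel 1-2: Δb = 6.9 ft, d̄ = (0.00+2.29)/2 = 1.145, v̄ = (0.00+1.03)/2 = 0.515 → q = 6.9×1.145×0.515 = 4.069 ft³/s
Panel 2-3: Δb = 1.9 ft, d̄ = (2.29+3.01)/2 = 2.65, v̄ = (1.03+1.46)/2 = 1.245 → q = 1.9×2.65×1.245 = 6.269 ft³/s
Panel 3-4: Δb = 4.8 ft, d̄ = (3.01+1.91)/2 = 2.46, v̄ = (1.46+1.07)/2 = 1.265 → q = 4.8×2.46×1.265 = 14.94 ft³/s
Panel 4-5: Δb = 5.1 ft, d̄ = (1.91+0.00)/2 = 0.955, v̄ = (1.07+0.00)/2 = 0.535 → q = 5.1×0.955×0.535 = 2.606 ft³/s
Q = Σ q = 27.88 ft³/s

27.9 ft³/s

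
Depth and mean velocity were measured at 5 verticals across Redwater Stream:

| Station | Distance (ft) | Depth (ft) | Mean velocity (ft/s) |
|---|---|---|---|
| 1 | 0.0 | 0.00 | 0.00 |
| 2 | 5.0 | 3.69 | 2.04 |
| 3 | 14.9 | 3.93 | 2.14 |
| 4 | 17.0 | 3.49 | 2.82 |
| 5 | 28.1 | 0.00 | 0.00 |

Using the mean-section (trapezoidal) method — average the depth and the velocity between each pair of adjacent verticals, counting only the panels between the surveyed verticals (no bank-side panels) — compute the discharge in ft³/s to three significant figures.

135 ft³/s

Panel 1-2: Δb = 5 ft, d̄ = (0.00+3.69)/2 = 1.845, v̄ = (0.00+2.04)/2 = 1.02 → q = 5×1.845×1.02 = 9.410 ft³/s
Panel 2-3: Δb = 9.9 ft, d̄ = (3.69+3.93)/2 = 3.81, v̄ = (2.04+2.14)/2 = 2.09 → q = 9.9×3.81×2.09 = 78.83 ft³/s
Panel 3-4: Δb = 2.1 ft, d̄ = (3.93+3.49)/2 = 3.71, v̄ = (2.14+2.82)/2 = 2.48 → q = 2.1×3.71×2.48 = 19.32 ft³/s
Panel 4-5: Δb = 11.1 ft, d̄ = (3.49+0.00)/2 = 1.745, v̄ = (2.82+0.00)/2 = 1.41 → q = 11.1×1.745×1.41 = 27.31 ft³/s
Q = Σ q = 134.9 ft³/s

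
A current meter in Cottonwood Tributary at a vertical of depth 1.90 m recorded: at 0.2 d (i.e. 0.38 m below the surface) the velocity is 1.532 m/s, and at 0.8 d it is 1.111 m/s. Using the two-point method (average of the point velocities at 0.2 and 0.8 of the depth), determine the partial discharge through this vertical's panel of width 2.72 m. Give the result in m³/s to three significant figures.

v̄ = (1.532 + 1.111) / 2 = 1.322 m/s
q = v̄ × d × w = 1.322 × 1.90 × 2.72 = 6.830 m³/s

6.83 m³/s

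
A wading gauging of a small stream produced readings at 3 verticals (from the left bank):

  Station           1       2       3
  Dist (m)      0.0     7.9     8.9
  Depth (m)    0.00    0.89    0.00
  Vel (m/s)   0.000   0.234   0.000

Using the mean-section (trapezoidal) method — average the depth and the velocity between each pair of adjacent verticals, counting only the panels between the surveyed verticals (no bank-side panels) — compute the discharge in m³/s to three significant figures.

Panel 1-2: Δb = 7.9 m, d̄ = (0.00+0.89)/2 = 0.445, v̄ = (0.000+0.234)/2 = 0.117 → q = 7.9×0.445×0.117 = 0.4113 m³/s
Panel 2-3: Δb = 1 m, d̄ = (0.89+0.00)/2 = 0.445, v̄ = (0.234+0.000)/2 = 0.117 → q = 1×0.445×0.117 = 0.05207 m³/s
Q = Σ q = 0.4634 m³/s

0.463 m³/s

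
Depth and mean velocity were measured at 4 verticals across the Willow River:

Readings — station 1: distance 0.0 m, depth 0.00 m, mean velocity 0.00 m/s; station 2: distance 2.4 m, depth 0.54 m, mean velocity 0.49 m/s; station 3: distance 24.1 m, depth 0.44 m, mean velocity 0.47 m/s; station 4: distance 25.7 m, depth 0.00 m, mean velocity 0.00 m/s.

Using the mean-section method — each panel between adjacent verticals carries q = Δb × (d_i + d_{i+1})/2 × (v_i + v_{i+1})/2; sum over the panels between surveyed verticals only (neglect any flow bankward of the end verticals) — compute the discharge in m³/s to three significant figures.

5.35 m³/s

Panel 1-2: Δb = 2.4 m, d̄ = (0.00+0.54)/2 = 0.27, v̄ = (0.00+0.49)/2 = 0.245 → q = 2.4×0.27×0.245 = 0.1588 m³/s
Panel 2-3: Δb = 21.7 m, d̄ = (0.54+0.44)/2 = 0.49, v̄ = (0.49+0.47)/2 = 0.48 → q = 21.7×0.49×0.48 = 5.104 m³/s
Panel 3-4: Δb = 1.6 m, d̄ = (0.44+0.00)/2 = 0.22, v̄ = (0.47+0.00)/2 = 0.235 → q = 1.6×0.22×0.235 = 0.08272 m³/s
Q = Σ q = 5.345 m³/s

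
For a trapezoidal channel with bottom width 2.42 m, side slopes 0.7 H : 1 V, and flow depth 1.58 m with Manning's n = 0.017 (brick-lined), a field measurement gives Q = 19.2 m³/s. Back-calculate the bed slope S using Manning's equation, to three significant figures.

0.00402

A = (b + z·y)·y = (2.42 + 0.7×1.58)×1.58 = 5.571 m²
P = b + 2y√(1+z²) = 2.42 + 2×1.58×√(1+0.7²) = 6.277 m
R = A/P = 5.571/6.277 = 0.8875 m
S = (Q·n / (1·A·R^(2/3)))² = (19.2×0.017 / (1×5.571×0.9235))² = 0.004025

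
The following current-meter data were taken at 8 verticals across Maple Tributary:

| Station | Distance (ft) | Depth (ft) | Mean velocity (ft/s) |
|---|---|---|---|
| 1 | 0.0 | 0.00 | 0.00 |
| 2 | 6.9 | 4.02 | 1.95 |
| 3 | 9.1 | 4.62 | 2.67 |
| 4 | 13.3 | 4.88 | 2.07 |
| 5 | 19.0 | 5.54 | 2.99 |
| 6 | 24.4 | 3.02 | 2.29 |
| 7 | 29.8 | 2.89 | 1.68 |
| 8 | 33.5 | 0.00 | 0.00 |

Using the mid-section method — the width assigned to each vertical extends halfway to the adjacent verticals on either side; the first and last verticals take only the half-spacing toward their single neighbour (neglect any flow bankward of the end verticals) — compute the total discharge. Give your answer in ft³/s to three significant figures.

277 ft³/s

w_2 = (9.1 − 0.0)/2 = 4.55 ft; q_2 = 1.95 × 4.02 × 4.55 = 35.67 ft³/s
w_3 = (13.3 − 6.9)/2 = 3.2 ft; q_3 = 2.67 × 4.62 × 3.2 = 39.47 ft³/s
w_4 = (19.0 − 9.1)/2 = 4.95 ft; q_4 = 2.07 × 4.88 × 4.95 = 50.00 ft³/s
w_5 = (24.4 − 13.3)/2 = 5.55 ft; q_5 = 2.99 × 5.54 × 5.55 = 91.93 ft³/s
w_6 = (29.8 − 19.0)/2 = 5.4 ft; q_6 = 2.29 × 3.02 × 5.4 = 37.35 ft³/s
w_7 = (33.5 − 24.4)/2 = 4.55 ft; q_7 = 1.68 × 2.89 × 4.55 = 22.09 ft³/s
Stations 1, 8 contribute zero (depth or velocity is 0).
Q = Σ qᵢ = 276.5 ft³/s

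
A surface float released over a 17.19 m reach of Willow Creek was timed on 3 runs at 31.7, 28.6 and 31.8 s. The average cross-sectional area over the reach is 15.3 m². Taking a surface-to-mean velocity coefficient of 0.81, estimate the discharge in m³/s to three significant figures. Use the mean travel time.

6.94 m³/s

t̄ = (31.7 + 28.6 + 31.8) / 3 = 30.7 s
v_surface = L / t̄ = 17.19 / 30.7 = 0.5599 m/s
v_mean = 0.81 × 0.5599 = 0.4535 m/s
Q = A × v_mean = 15.3 × 0.4535 = 6.939 m³/s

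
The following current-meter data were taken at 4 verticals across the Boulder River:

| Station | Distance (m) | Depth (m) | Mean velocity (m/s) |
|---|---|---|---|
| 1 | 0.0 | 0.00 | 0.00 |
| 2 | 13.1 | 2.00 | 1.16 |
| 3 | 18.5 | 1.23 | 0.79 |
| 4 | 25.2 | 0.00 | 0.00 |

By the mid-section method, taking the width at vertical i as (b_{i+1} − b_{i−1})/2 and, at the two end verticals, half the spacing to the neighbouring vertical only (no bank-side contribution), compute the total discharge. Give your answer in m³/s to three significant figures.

w_2 = (18.5 − 0.0)/2 = 9.25 m; q_2 = 1.16 × 2.00 × 9.25 = 21.46 m³/s
w_3 = (25.2 − 13.1)/2 = 6.05 m; q_3 = 0.79 × 1.23 × 6.05 = 5.879 m³/s
Stations 1, 4 contribute zero (depth or velocity is 0).
Q = Σ qᵢ = 27.34 m³/s

27.3 m³/s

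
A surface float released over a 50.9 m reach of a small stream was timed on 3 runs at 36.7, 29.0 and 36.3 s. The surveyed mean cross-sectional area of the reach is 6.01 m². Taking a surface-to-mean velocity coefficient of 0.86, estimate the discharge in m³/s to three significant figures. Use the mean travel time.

t̄ = (36.7 + 29.0 + 36.3) / 3 = 34 s
v_surface = L / t̄ = 50.9 / 34 = 1.497 m/s
v_mean = 0.86 × 1.497 = 1.287 m/s
Q = A × v_mean = 6.01 × 1.287 = 7.738 m³/s

7.74 m³/s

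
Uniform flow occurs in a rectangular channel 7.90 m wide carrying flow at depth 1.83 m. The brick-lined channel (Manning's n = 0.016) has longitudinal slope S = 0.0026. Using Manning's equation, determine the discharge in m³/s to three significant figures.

A = b·y = 7.90 × 1.83 = 14.46 m²
P = b + 2y = 7.90 + 2×1.83 = 11.56 m
R = A/P = 14.46/11.56 = 1.251 m
Q = (1/n)·A·R^(2/3)·S^(1/2) = (1/0.016) × 14.46 × 1.251^(2/3) × 0.0026^(1/2) = 53.48 m³/s

53.5 m³/s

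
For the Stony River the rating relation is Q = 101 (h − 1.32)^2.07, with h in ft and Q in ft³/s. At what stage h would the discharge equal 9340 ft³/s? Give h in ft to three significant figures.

h − h₀ = (Q/C)^(1/b) = (9340/101)^(1/2.07) = 8.908 ft
h = 1.32 + 8.908 = 10.23 ft

10.2 ft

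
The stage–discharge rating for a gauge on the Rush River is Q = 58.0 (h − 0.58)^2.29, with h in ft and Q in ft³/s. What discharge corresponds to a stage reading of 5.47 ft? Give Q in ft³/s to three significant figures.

Q = 58.0 × (5.47 − 0.58)^2.29 = 58.0 × 4.89^2.29 = 2198 ft³/s

2200 ft³/s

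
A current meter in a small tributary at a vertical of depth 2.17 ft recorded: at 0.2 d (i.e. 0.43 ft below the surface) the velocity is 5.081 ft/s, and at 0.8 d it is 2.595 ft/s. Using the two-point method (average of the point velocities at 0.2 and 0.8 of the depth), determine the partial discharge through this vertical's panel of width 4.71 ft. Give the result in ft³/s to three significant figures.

39.2 ft³/s

v̄ = (5.081 + 2.595) / 2 = 3.838 ft/s
q = v̄ × d × w = 3.838 × 2.17 × 4.71 = 39.23 ft³/s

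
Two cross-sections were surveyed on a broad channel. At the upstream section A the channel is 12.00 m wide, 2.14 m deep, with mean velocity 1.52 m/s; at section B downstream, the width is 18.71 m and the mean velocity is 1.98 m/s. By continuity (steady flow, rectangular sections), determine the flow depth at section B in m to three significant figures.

Q = A₁V₁ = (12.00×2.14) × 1.52 = 39.03 m³/s
d₂ = Q/(b₂ V₂) = 39.03/(18.71×1.98) = 1.054 m

1.05 m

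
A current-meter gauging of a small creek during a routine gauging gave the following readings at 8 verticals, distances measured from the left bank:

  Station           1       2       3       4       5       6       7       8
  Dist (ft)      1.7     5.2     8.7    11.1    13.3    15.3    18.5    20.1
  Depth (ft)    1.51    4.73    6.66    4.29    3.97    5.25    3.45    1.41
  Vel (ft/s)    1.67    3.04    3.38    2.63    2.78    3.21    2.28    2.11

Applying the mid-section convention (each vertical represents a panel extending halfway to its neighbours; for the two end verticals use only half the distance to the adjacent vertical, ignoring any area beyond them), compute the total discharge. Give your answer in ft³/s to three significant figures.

235 ft³/s

w_1 = (5.2 − 1.7)/2 = 1.75 ft; q_1 = 1.67 × 1.51 × 1.75 = 4.413 ft³/s
w_2 = (8.7 − 1.7)/2 = 3.5 ft; q_2 = 3.04 × 4.73 × 3.5 = 50.33 ft³/s
w_3 = (11.1 − 5.2)/2 = 2.95 ft; q_3 = 3.38 × 6.66 × 2.95 = 66.41 ft³/s
w_4 = (13.3 − 8.7)/2 = 2.3 ft; q_4 = 2.63 × 4.29 × 2.3 = 25.95 ft³/s
w_5 = (15.3 − 11.1)/2 = 2.1 ft; q_5 = 2.78 × 3.97 × 2.1 = 23.18 ft³/s
w_6 = (18.5 − 13.3)/2 = 2.6 ft; q_6 = 3.21 × 5.25 × 2.6 = 43.82 ft³/s
w_7 = (20.1 − 15.3)/2 = 2.4 ft; q_7 = 2.28 × 3.45 × 2.4 = 18.88 ft³/s
w_8 = (20.1 − 18.5)/2 = 0.8 ft; q_8 = 2.11 × 1.41 × 0.8 = 2.380 ft³/s
Q = Σ qᵢ = 235.3 ft³/s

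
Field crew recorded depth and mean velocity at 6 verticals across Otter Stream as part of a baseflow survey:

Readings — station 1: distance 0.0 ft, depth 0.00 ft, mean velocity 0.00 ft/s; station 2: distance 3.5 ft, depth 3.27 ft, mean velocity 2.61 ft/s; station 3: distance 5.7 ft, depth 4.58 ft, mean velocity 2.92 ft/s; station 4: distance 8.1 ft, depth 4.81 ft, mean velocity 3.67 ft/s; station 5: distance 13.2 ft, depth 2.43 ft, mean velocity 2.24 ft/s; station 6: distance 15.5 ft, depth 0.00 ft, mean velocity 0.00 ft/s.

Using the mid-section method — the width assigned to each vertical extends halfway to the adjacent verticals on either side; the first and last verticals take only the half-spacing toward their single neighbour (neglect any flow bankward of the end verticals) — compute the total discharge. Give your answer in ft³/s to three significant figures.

141 ft³/s

w_2 = (5.7 − 0.0)/2 = 2.85 ft; q_2 = 2.61 × 3.27 × 2.85 = 24.32 ft³/s
w_3 = (8.1 − 3.5)/2 = 2.3 ft; q_3 = 2.92 × 4.58 × 2.3 = 30.76 ft³/s
w_4 = (13.2 − 5.7)/2 = 3.75 ft; q_4 = 3.67 × 4.81 × 3.75 = 66.20 ft³/s
w_5 = (15.5 − 8.1)/2 = 3.7 ft; q_5 = 2.24 × 2.43 × 3.7 = 20.14 ft³/s
Stations 1, 6 contribute zero (depth or velocity is 0).
Q = Σ qᵢ = 141.4 ft³/s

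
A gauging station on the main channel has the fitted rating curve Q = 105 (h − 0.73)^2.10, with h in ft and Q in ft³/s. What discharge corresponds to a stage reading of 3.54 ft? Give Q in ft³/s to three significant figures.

Q = 105 × (3.54 − 0.73)^2.10 = 105 × 2.81^2.10 = 919.3 ft³/s

919 ft³/s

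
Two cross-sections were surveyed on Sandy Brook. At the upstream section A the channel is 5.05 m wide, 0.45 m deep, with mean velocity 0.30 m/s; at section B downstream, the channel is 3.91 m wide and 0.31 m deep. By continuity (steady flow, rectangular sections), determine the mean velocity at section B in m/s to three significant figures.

0.562 m/s

Q = A₁V₁ = (5.05×0.45) × 0.30 = 0.6818 m³/s
A₂ = 3.91 × 0.31 = 1.212 m²
V₂ = Q/A₂ = 0.6818/1.212 = 0.5625 m/s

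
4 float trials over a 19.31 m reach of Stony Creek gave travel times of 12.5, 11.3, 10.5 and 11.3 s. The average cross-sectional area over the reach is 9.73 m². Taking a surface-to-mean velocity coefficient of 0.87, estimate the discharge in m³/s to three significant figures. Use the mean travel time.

t̄ = (12.5 + 11.3 + 10.5 + 11.3) / 4 = 11.4 s
v_surface = L / t̄ = 19.31 / 11.4 = 1.694 m/s
v_mean = 0.87 × 1.694 = 1.474 m/s
Q = A × v_mean = 9.73 × 1.474 = 14.34 m³/s

14.3 m³/s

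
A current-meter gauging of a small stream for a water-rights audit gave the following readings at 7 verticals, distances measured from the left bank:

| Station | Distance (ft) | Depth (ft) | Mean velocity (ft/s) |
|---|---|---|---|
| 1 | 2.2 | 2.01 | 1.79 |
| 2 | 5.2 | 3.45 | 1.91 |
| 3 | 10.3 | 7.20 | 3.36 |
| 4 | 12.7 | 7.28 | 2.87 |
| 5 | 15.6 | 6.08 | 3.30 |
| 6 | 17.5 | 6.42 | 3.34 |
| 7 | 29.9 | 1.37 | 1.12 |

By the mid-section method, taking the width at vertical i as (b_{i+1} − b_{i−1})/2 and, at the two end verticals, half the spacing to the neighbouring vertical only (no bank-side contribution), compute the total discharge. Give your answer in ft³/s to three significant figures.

389 ft³/s

w_1 = (5.2 − 2.2)/2 = 1.5 ft; q_1 = 1.79 × 2.01 × 1.5 = 5.397 ft³/s
w_2 = (10.3 − 2.2)/2 = 4.05 ft; q_2 = 1.91 × 3.45 × 4.05 = 26.69 ft³/s
w_3 = (12.7 − 5.2)/2 = 3.75 ft; q_3 = 3.36 × 7.20 × 3.75 = 90.72 ft³/s
w_4 = (15.6 − 10.3)/2 = 2.65 ft; q_4 = 2.87 × 7.28 × 2.65 = 55.37 ft³/s
w_5 = (17.5 − 12.7)/2 = 2.4 ft; q_5 = 3.30 × 6.08 × 2.4 = 48.15 ft³/s
w_6 = (29.9 − 15.6)/2 = 7.15 ft; q_6 = 3.34 × 6.42 × 7.15 = 153.3 ft³/s
w_7 = (29.9 − 17.5)/2 = 6.2 ft; q_7 = 1.12 × 1.37 × 6.2 = 9.513 ft³/s
Q = Σ qᵢ = 389.2 ft³/s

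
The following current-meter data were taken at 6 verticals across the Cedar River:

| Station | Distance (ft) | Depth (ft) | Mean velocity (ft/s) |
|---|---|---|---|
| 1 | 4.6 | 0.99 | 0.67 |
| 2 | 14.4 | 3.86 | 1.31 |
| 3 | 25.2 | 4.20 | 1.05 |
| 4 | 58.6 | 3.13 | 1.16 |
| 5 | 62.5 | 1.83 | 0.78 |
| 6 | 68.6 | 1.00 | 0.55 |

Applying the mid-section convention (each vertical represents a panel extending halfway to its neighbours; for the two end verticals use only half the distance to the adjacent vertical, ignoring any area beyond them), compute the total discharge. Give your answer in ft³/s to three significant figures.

229 ft³/s

w_1 = (14.4 − 4.6)/2 = 4.9 ft; q_1 = 0.67 × 0.99 × 4.9 = 3.250 ft³/s
w_2 = (25.2 − 4.6)/2 = 10.3 ft; q_2 = 1.31 × 3.86 × 10.3 = 52.08 ft³/s
w_3 = (58.6 − 14.4)/2 = 22.1 ft; q_3 = 1.05 × 4.20 × 22.1 = 97.46 ft³/s
w_4 = (62.5 − 25.2)/2 = 18.65 ft; q_4 = 1.16 × 3.13 × 18.65 = 67.71 ft³/s
w_5 = (68.6 − 58.6)/2 = 5 ft; q_5 = 0.78 × 1.83 × 5 = 7.137 ft³/s
w_6 = (68.6 − 62.5)/2 = 3.05 ft; q_6 = 0.55 × 1.00 × 3.05 = 1.678 ft³/s
Q = Σ qᵢ = 229.3 ft³/s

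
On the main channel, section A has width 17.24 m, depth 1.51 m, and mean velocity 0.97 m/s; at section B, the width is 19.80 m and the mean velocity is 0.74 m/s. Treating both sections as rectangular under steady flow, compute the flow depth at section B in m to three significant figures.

Q = A₁V₁ = (17.24×1.51) × 0.97 = 25.25 m³/s
d₂ = Q/(b₂ V₂) = 25.25/(19.80×0.74) = 1.723 m

1.72 m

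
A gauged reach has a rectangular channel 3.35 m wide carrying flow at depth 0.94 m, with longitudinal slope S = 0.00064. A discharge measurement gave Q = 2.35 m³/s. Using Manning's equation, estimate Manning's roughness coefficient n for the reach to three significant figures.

0.0242

A = b·y = 3.35 × 0.94 = 3.149 m²
P = b + 2y = 3.35 + 2×0.94 = 5.230 m
R = A/P = 3.149/5.230 = 0.6021 m
n = (1/Q)·A·R^(2/3)·S^(1/2) = (1/2.35) × 3.149 × 0.7130 × 0.02530 = 0.02417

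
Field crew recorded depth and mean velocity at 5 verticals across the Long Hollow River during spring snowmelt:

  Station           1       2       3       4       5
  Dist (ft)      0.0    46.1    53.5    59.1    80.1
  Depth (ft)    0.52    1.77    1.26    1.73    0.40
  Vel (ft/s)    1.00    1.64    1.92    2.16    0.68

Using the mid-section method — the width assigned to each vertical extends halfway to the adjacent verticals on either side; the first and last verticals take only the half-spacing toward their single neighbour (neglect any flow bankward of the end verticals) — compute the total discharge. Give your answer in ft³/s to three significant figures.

158 ft³/s

w_1 = (46.1 − 0.0)/2 = 23.05 ft; q_1 = 1.00 × 0.52 × 23.05 = 11.99 ft³/s
w_2 = (53.5 − 0.0)/2 = 26.75 ft; q_2 = 1.64 × 1.77 × 26.75 = 77.65 ft³/s
w_3 = (59.1 − 46.1)/2 = 6.5 ft; q_3 = 1.92 × 1.26 × 6.5 = 15.72 ft³/s
w_4 = (80.1 − 53.5)/2 = 13.3 ft; q_4 = 2.16 × 1.73 × 13.3 = 49.70 ft³/s
w_5 = (80.1 − 59.1)/2 = 10.5 ft; q_5 = 0.68 × 0.40 × 10.5 = 2.856 ft³/s
Q = Σ qᵢ = 157.9 ft³/s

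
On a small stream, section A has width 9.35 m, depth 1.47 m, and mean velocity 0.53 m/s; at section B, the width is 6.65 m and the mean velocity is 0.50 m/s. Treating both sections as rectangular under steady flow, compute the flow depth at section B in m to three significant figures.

2.19 m

Q = A₁V₁ = (9.35×1.47) × 0.53 = 7.285 m³/s
d₂ = Q/(b₂ V₂) = 7.285/(6.65×0.50) = 2.191 m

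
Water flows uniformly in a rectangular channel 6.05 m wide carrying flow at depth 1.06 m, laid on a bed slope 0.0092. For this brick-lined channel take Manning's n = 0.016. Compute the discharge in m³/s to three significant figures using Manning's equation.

A = b·y = 6.05 × 1.06 = 6.413 m²
P = b + 2y = 6.05 + 2×1.06 = 8.170 m
R = A/P = 6.413/8.170 = 0.7849 m
Q = (1/n)·A·R^(2/3)·S^(1/2) = (1/0.016) × 6.413 × 0.7849^(2/3) × 0.0092^(1/2) = 32.71 m³/s

32.7 m³/s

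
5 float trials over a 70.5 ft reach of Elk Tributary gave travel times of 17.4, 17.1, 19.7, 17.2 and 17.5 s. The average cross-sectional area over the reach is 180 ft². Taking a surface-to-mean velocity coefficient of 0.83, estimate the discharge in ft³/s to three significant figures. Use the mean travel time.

t̄ = (17.4 + 17.1 + 19.7 + 17.2 + 17.5) / 5 = 17.78 s
v_surface = L / t̄ = 70.5 / 17.78 = 3.965 ft/s
v_mean = 0.83 × 3.965 = 3.291 ft/s
Q = A × v_mean = 180 × 3.291 = 592.4 ft³/s

592 ft³/s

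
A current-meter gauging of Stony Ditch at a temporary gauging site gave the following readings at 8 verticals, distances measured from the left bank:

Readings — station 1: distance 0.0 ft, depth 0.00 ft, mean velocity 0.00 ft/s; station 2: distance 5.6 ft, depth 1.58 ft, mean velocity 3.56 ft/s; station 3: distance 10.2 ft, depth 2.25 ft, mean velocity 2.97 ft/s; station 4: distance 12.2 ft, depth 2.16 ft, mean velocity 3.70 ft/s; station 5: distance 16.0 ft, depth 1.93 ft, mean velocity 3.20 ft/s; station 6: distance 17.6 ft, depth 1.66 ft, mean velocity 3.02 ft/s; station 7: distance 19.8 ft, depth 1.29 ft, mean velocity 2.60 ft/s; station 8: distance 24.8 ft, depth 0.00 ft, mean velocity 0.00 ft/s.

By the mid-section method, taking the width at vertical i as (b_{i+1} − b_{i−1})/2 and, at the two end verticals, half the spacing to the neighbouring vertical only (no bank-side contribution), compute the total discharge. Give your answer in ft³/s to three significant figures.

w_2 = (10.2 − 0.0)/2 = 5.1 ft; q_2 = 3.56 × 1.58 × 5.1 = 28.69 ft³/s
w_3 = (12.2 − 5.6)/2 = 3.3 ft; q_3 = 2.97 × 2.25 × 3.3 = 22.05 ft³/s
w_4 = (16.0 − 10.2)/2 = 2.9 ft; q_4 = 3.70 × 2.16 × 2.9 = 23.18 ft³/s
w_5 = (17.6 − 12.2)/2 = 2.7 ft; q_5 = 3.20 × 1.93 × 2.7 = 16.68 ft³/s
w_6 = (19.8 − 16.0)/2 = 1.9 ft; q_6 = 3.02 × 1.66 × 1.9 = 9.525 ft³/s
w_7 = (24.8 − 17.6)/2 = 3.6 ft; q_7 = 2.60 × 1.29 × 3.6 = 12.07 ft³/s
Stations 1, 8 contribute zero (depth or velocity is 0).
Q = Σ qᵢ = 112.2 ft³/s

112 ft³/s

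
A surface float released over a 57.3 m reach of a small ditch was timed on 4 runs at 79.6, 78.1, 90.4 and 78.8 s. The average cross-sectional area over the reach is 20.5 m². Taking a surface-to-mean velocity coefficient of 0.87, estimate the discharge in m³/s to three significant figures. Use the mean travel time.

12.5 m³/s

t̄ = (79.6 + 78.1 + 90.4 + 78.8) / 4 = 81.725 s
v_surface = L / t̄ = 57.3 / 81.725 = 0.7011 m/s
v_mean = 0.87 × 0.7011 = 0.6100 m/s
Q = A × v_mean = 20.5 × 0.6100 = 12.50 m³/s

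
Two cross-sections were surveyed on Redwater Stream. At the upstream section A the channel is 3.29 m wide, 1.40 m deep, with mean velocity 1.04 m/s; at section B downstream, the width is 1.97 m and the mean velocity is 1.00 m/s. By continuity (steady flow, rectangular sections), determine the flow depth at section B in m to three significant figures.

Q = A₁V₁ = (3.29×1.40) × 1.04 = 4.790 m³/s
d₂ = Q/(b₂ V₂) = 4.790/(1.97×1.00) = 2.432 m

2.43 m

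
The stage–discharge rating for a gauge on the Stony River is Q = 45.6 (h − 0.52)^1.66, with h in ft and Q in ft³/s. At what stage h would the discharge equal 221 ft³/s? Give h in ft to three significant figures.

3.11 ft

h − h₀ = (Q/C)^(1/b) = (221/45.6)^(1/1.66) = 2.588 ft
h = 0.52 + 2.588 = 3.108 ft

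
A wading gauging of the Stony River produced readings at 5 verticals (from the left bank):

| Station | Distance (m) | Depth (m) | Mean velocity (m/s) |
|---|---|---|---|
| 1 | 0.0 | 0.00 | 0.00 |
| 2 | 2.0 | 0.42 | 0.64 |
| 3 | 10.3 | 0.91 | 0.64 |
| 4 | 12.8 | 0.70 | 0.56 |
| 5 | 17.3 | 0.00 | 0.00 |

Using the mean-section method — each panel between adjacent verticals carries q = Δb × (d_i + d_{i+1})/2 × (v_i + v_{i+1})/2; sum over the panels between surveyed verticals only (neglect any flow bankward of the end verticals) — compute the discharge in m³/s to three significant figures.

5.32 m³/s

Panel 1-2: Δb = 2 m, d̄ = (0.00+0.42)/2 = 0.21, v̄ = (0.00+0.64)/2 = 0.32 → q = 2×0.21×0.32 = 0.1344 m³/s
Panel 2-3: Δb = 8.3 m, d̄ = (0.42+0.91)/2 = 0.665, v̄ = (0.64+0.64)/2 = 0.64 → q = 8.3×0.665×0.64 = 3.532 m³/s
Panel 3-4: Δb = 2.5 m, d̄ = (0.91+0.70)/2 = 0.805, v̄ = (0.64+0.56)/2 = 0.6 → q = 2.5×0.805×0.6 = 1.208 m³/s
Panel 4-5: Δb = 4.5 m, d̄ = (0.70+0.00)/2 = 0.35, v̄ = (0.56+0.00)/2 = 0.28 → q = 4.5×0.35×0.28 = 0.4410 m³/s
Q = Σ q = 5.315 m³/s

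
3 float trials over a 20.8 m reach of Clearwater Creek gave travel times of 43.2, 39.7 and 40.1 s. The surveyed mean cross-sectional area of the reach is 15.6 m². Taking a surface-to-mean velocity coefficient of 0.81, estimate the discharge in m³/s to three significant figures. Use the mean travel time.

t̄ = (43.2 + 39.7 + 40.1) / 3 = 41 s
v_surface = L / t̄ = 20.8 / 41 = 0.5073 m/s
v_mean = 0.81 × 0.5073 = 0.4109 m/s
Q = A × v_mean = 15.6 × 0.4109 = 6.410 m³/s

6.41 m³/s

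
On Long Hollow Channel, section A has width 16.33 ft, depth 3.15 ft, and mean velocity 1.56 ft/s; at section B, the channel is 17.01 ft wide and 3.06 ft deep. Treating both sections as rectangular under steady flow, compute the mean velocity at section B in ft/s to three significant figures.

Q = A₁V₁ = (16.33×3.15) × 1.56 = 80.25 ft³/s
A₂ = 17.01 × 3.06 = 52.05 ft²
V₂ = Q/A₂ = 80.25/52.05 = 1.542 ft/s

1.54 ft/s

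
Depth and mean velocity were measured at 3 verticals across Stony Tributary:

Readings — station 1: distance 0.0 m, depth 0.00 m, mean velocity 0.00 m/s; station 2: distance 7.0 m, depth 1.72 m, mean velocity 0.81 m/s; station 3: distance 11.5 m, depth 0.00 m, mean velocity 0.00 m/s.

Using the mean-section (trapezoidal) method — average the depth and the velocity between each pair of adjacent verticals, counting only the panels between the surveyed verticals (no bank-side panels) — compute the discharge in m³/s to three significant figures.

4.01 m³/s

Panel 1-2: Δb = 7 m, d̄ = (0.00+1.72)/2 = 0.86, v̄ = (0.00+0.81)/2 = 0.405 → q = 7×0.86×0.405 = 2.438 m³/s
Panel 2-3: Δb = 4.5 m, d̄ = (1.72+0.00)/2 = 0.86, v̄ = (0.81+0.00)/2 = 0.405 → q = 4.5×0.86×0.405 = 1.567 m³/s
Q = Σ q = 4.005 m³/s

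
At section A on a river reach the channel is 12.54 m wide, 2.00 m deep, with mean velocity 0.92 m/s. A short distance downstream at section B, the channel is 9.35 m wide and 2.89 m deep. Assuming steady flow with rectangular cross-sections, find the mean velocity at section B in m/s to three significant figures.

0.854 m/s

Q = A₁V₁ = (12.54×2.00) × 0.92 = 23.07 m³/s
A₂ = 9.35 × 2.89 = 27.02 m²
V₂ = Q/A₂ = 23.07/27.02 = 0.8539 m/s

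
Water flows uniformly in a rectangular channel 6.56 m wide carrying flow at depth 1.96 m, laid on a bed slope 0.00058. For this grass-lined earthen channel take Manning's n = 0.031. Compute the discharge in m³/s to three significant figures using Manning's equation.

11.4 m³/s

A = b·y = 6.56 × 1.96 = 12.86 m²
P = b + 2y = 6.56 + 2×1.96 = 10.48 m
R = A/P = 12.86/10.48 = 1.227 m
Q = (1/n)·A·R^(2/3)·S^(1/2) = (1/0.031) × 12.86 × 1.227^(2/3) × 0.00058^(1/2) = 11.45 m³/s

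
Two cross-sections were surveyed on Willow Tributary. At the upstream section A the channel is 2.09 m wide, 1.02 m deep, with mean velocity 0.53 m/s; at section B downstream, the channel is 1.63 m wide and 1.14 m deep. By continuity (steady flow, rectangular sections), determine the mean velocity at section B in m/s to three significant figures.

Q = A₁V₁ = (2.09×1.02) × 0.53 = 1.130 m³/s
A₂ = 1.63 × 1.14 = 1.858 m²
V₂ = Q/A₂ = 1.130/1.858 = 0.6080 m/s

0.608 m/s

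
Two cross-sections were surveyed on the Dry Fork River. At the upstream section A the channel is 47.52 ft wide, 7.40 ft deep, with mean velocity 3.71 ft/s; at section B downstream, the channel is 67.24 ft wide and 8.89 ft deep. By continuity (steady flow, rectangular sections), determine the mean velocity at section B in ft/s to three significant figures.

Q = A₁V₁ = (47.52×7.40) × 3.71 = 1305 ft³/s
A₂ = 67.24 × 8.89 = 597.8 ft²
V₂ = Q/A₂ = 1305/597.8 = 2.182 ft/s

2.18 ft/s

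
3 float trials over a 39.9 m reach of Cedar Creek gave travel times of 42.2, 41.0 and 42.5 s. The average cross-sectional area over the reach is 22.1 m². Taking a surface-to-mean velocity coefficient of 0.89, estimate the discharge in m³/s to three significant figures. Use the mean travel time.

t̄ = (42.2 + 41.0 + 42.5) / 3 = 41.9 s
v_surface = L / t̄ = 39.9 / 41.9 = 0.9523 m/s
v_mean = 0.89 × 0.9523 = 0.8475 m/s
Q = A × v_mean = 22.1 × 0.8475 = 18.73 m³/s

18.7 m³/s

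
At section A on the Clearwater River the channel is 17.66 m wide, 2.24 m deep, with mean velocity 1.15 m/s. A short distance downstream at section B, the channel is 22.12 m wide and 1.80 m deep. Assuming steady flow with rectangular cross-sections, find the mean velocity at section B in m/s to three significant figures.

1.14 m/s

Q = A₁V₁ = (17.66×2.24) × 1.15 = 45.49 m³/s
A₂ = 22.12 × 1.80 = 39.82 m²
V₂ = Q/A₂ = 45.49/39.82 = 1.143 m/s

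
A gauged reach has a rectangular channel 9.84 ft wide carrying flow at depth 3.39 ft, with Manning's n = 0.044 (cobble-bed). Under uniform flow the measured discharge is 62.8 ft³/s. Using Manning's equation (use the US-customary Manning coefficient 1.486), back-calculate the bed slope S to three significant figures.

0.00123

A = b·y = 9.84 × 3.39 = 33.36 ft²
P = b + 2y = 9.84 + 2×3.39 = 16.62 ft
R = A/P = 33.36/16.62 = 2.007 ft
S = (Q·n / (1.486·A·R^(2/3)))² = (62.8×0.044 / (1.486×33.36×1.591))² = 0.001227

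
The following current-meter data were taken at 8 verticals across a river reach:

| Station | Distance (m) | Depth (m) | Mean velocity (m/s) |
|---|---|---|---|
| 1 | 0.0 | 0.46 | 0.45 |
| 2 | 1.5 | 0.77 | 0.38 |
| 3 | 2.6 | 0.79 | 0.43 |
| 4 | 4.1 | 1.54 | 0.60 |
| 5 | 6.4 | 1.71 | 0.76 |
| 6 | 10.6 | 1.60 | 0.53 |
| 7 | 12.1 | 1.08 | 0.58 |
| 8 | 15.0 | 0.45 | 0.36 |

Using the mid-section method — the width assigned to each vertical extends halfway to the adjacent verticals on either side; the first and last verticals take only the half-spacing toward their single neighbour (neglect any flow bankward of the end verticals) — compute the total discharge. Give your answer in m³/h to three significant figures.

39600 m³/h

w_1 = (1.5 − 0.0)/2 = 0.75 m; q_1 = 0.45 × 0.46 × 0.75 = 0.1553 m³/s
w_2 = (2.6 − 0.0)/2 = 1.3 m; q_2 = 0.38 × 0.77 × 1.3 = 0.3804 m³/s
w_3 = (4.1 − 1.5)/2 = 1.3 m; q_3 = 0.43 × 0.79 × 1.3 = 0.4416 m³/s
w_4 = (6.4 − 2.6)/2 = 1.9 m; q_4 = 0.60 × 1.54 × 1.9 = 1.756 m³/s
w_5 = (10.6 − 4.1)/2 = 3.25 m; q_5 = 0.76 × 1.71 × 3.25 = 4.224 m³/s
w_6 = (12.1 − 6.4)/2 = 2.85 m; q_6 = 0.53 × 1.60 × 2.85 = 2.417 m³/s
w_7 = (15.0 − 10.6)/2 = 2.2 m; q_7 = 0.58 × 1.08 × 2.2 = 1.378 m³/s
w_8 = (15.0 − 12.1)/2 = 1.45 m; q_8 = 0.36 × 0.45 × 1.45 = 0.2349 m³/s
Q = Σ qᵢ = 10.99 m³/s
= 10.99 × 3600 = 39550 m³/h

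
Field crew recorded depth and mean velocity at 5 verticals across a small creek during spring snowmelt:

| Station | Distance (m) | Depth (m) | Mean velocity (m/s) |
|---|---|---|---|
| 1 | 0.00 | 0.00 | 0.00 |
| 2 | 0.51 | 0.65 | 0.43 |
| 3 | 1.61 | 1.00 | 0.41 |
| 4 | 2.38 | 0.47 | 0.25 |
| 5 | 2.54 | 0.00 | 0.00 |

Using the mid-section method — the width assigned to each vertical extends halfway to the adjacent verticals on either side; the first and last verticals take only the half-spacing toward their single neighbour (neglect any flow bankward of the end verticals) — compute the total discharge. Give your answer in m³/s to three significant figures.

w_2 = (1.61 − 0.00)/2 = 0.805 m; q_2 = 0.43 × 0.65 × 0.805 = 0.2250 m³/s
w_3 = (2.38 − 0.51)/2 = 0.935 m; q_3 = 0.41 × 1.00 × 0.935 = 0.3834 m³/s
w_4 = (2.54 − 1.61)/2 = 0.465 m; q_4 = 0.25 × 0.47 × 0.465 = 0.05464 m³/s
Stations 1, 5 contribute zero (depth or velocity is 0).
Q = Σ qᵢ = 0.6630 m³/s

0.663 m³/s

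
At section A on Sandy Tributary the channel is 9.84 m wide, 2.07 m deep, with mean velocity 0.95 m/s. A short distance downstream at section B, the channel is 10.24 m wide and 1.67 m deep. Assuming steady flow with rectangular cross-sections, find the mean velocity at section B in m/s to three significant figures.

1.13 m/s

Q = A₁V₁ = (9.84×2.07) × 0.95 = 19.35 m³/s
A₂ = 10.24 × 1.67 = 17.10 m²
V₂ = Q/A₂ = 19.35/17.10 = 1.132 m/s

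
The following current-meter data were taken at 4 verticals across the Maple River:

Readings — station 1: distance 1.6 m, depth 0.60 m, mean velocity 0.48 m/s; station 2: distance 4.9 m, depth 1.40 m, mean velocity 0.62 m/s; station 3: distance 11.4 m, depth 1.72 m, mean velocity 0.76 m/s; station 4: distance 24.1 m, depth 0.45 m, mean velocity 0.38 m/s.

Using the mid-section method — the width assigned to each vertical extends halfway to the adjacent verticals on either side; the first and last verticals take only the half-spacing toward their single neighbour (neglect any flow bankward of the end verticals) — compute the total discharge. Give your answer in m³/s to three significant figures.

w_1 = (4.9 − 1.6)/2 = 1.65 m; q_1 = 0.48 × 0.60 × 1.65 = 0.4752 m³/s
w_2 = (11.4 − 1.6)/2 = 4.9 m; q_2 = 0.62 × 1.40 × 4.9 = 4.253 m³/s
w_3 = (24.1 − 4.9)/2 = 9.6 m; q_3 = 0.76 × 1.72 × 9.6 = 12.55 m³/s
w_4 = (24.1 − 11.4)/2 = 6.35 m; q_4 = 0.38 × 0.45 × 6.35 = 1.086 m³/s
Q = Σ qᵢ = 18.36 m³/s

18.4 m³/s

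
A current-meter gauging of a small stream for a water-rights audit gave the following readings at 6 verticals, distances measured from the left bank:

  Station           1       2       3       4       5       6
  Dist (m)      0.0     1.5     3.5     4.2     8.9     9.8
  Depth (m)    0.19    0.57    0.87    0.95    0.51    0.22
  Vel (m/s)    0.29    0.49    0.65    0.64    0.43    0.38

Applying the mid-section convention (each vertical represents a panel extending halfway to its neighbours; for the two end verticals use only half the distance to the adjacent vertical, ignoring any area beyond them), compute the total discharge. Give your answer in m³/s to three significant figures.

w_1 = (1.5 − 0.0)/2 = 0.75 m; q_1 = 0.29 × 0.19 × 0.75 = 0.04133 m³/s
w_2 = (3.5 − 0.0)/2 = 1.75 m; q_2 = 0.49 × 0.57 × 1.75 = 0.4888 m³/s
w_3 = (4.2 − 1.5)/2 = 1.35 m; q_3 = 0.65 × 0.87 × 1.35 = 0.7634 m³/s
w_4 = (8.9 − 3.5)/2 = 2.7 m; q_4 = 0.64 × 0.95 × 2.7 = 1.642 m³/s
w_5 = (9.8 − 4.2)/2 = 2.8 m; q_5 = 0.43 × 0.51 × 2.8 = 0.6140 m³/s
w_6 = (9.8 − 8.9)/2 = 0.45 m; q_6 = 0.38 × 0.22 × 0.45 = 0.03762 m³/s
Q = Σ qᵢ = 3.587 m³/s

3.59 m³/s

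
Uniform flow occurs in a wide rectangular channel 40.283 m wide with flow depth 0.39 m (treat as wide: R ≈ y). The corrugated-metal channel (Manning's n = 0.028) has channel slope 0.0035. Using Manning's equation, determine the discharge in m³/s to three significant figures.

17.7 m³/s

A = b·y = 40.283 × 0.39 = 15.71 m²
Wide channel: R ≈ y = 0.39 m
Q = (1/n)·A·R^(2/3)·S^(1/2) = (1/0.028) × 15.71 × 0.3900^(2/3) × 0.0035^(1/2) = 17.72 m³/s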